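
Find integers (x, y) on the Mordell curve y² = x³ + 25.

Try small integer x values and check whether x³ + 25 is a perfect square.
x = 0: x³ + 25 = 0³ + 25 = 0 + 25 = 25
Is 25 a perfect square? 5² = 25 ✓
So (x, y) = (0, -5) is a solution.

x = 0, y = -5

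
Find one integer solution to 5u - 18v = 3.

Step 1: Check solvability.
gcd(5, 18) = 1
Since 1 divides 3, solutions exist.

Step 2: Apply extended Euclidean algorithm to find gcd.
We find integers such that 5*x0 + 18*y0 = 1

Step 3: Scale the particular solution.
Multiply by 3/1 = 3:
u = -21, v = -6

Step 4: Verify.
5*(-21) - 18*(-6) = 3 = 3 ✓

u = -21, v = -6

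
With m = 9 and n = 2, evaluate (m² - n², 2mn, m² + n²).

a = m² - n² = 81 - 4 = 77
b = 2mn = 2·9·2 = 36
c = m² + n² = 81 + 4 = 85
Verify: 77² + 36² = 5929 + 1296 = 7225 = 85² ✓

(77, 36, 85)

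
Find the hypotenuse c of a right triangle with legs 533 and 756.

c² = a² + b² = 533² + 756² = 284089 + 571536 = 855625
c = sqrt(855625) = 925

925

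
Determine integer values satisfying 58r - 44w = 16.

Step 1: Check solvability.
gcd(58, 44) = 2
Since 2 divides 16, solutions exist.

Step 2: Apply extended Euclidean algorithm to find gcd.
We find integers such that 58*x0 + 44*y0 = 2

Step 3: Scale the particular solution.
Multiply by 16/2 = 8:
r = -24, w = -32

Step 4: Verify.
58*(-24) - 44*(-32) = 16 = 16 ✓

r = -24, w = -32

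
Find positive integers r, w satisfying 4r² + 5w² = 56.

Try small values of r and check whether (56 - 4r²)/5 is a perfect square.
r = 3: 4·3² = 36, so 5w² = 56 - 36 = 20, giving w² = 4, w = 2.
Check: 4·3² + 5·2² = 36 + 20 = 56 ✓

r = 3, w = 2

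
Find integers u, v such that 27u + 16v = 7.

Step 1: Check solvability.
gcd(27, 16) = 1
Since 1 divides 7, solutions exist.

Step 2: Apply extended Euclidean algorithm to find gcd.
We find integers such that 27*x0 + 16*y0 = 1

Step 3: Scale the particular solution.
Multiply by 7/1 = 7:
u = 21, v = -35

Step 4: Verify.
27*(21) + 16*(-35) = 7 = 7 ✓

u = 21, v = -35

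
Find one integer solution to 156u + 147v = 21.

Step 1: Check solvability.
gcd(156, 147) = 3
Since 3 divides 21, solutions exist.

Step 2: Apply extended Euclidean algorithm to find gcd.
We find integers such that 156*x0 + 147*y0 = 3

Step 3: Scale the particular solution.
Multiply by 21/3 = 7:
u = -112, v = 119

Step 4: Verify.
156*(-112) + 147*(119) = 21 = 21 ✓

u = -112, v = 119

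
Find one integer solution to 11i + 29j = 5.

Step 1: Check solvability.
gcd(11, 29) = 1
Since 1 divides 5, solutions exist.

Step 2: Apply extended Euclidean algorithm to find gcd.
We find integers such that 11*x0 + 29*y0 = 1

Step 3: Scale the particular solution.
Multiply by 5/1 = 5:
i = 40, j = -15

Step 4: Verify.
11*(40) + 29*(-15) = 5 = 5 ✓

i = 40, j = -15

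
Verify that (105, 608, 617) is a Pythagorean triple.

Compute a² + b²:
105² + 608² = 11025 + 369664 = 380689
Compute c²:
617² = 380689
Since 380689 = 380689, it is a Pythagorean triple.

Yes, it is a Pythagorean triple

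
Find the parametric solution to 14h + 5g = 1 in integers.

Step 1: Compute gcd(14, 5) = 1.
Since 1 divides 1, solutions exist.

Step 2: Find a particular solution using extended Euclidean algorithm.
We get h₀ = -1, g₀ = 3.
Check: 14*-1 + 5*3 = 1 = 1 ✓

Step 3: Write the general solution.
h = -1 + (5/1)t = -1 + 5t
g = 3 - (14/1)t = 3 - 14t
for any integer t.

h = -1 + 5t, g = 3 - 14t for integer t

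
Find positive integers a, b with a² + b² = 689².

We need a² + b² = 689² = 474721.
Trying: 111² + 680² = 12321 + 462400 = 474721 ✓

(111, 680, 689)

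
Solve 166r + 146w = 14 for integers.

Step 1: Check solvability.
gcd(166, 146) = 2
Since 2 divides 14, solutions exist.

Step 2: Apply extended Euclidean algorithm to find gcd.
We find integers such that 166*x0 + 146*y0 = 2

Step 3: Scale the particular solution.
Multiply by 14/2 = 7:
r = 154, w = -175

Step 4: Verify.
166*(154) + 146*(-175) = 14 = 14 ✓

r = 154, w = -175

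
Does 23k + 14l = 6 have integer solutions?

Step 1: Compute gcd(23, 14).
gcd(23, 14) = 1

Step 2: Check divisibility.
Does 1 divide 6? 6 = 1 x 6, so yes.

By the theorem on linear Diophantine equations, 23k + 14l = 6 has integer solutions if and only if gcd(23, 14) divides 6. Since 1 | 6, solutions exist.

Yes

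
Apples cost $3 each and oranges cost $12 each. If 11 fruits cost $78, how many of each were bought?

Let a = apples, o = oranges.
a + o = 11
3a + 12o = 78
Substitute o = 11 - a:
3a + 12(11 - a) = 78
(3 - 12)a = 78 - 132
-9a = -54
a = 6, o = 11 - 6 = 5

Apples: 6, Oranges: 5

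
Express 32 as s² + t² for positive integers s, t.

We need to find integers s, t > 0 such that s² + t² = 32.
Trying s = 4: t² = 32 - 4² = 32 - 16 = 16
t = 4
Check: 4² + 4² = 16 + 16 = 32 ✓

32 = 4² + 4²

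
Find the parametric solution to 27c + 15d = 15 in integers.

Step 1: Compute gcd(27, 15) = 3.
Since 3 divides 15, solutions exist.

Step 2: Find a particular solution using extended Euclidean algorithm.
We get c₀ = -5, d₀ = 10.
Check: 27*-5 + 15*10 = 15 = 15 ✓

Step 3: Write the general solution.
c = -5 + (15/3)t = -5 + 5t
d = 10 - (27/3)t = 10 - 9t
for any integer t.

c = -5 + 5t, d = 10 - 9t for integer t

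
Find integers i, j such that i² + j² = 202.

We need to find integers i, j > 0 such that i² + j² = 202.
Trying i = 9: j² = 202 - 9² = 202 - 81 = 121
j = 11
Check: 9² + 11² = 81 + 121 = 202 ✓

202 = 9² + 11²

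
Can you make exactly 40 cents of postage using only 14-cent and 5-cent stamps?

We need non-negative x, y with 14x + 5y = 40.
gcd(14, 5) = 1 divides 40, so integer solutions exist.
Search for a non-negative one: x = 0 gives 5y = 40 - 0 = 40, so y = 8.
Check: 14·0 + 5·8 = 40 ✓

Yes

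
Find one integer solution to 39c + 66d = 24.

Step 1: Check solvability.
gcd(39, 66) = 3
Since 3 divides 24, solutions exist.

Step 2: Apply extended Euclidean algorithm to find gcd.
We find integers such that 39*x0 + 66*y0 = 3

Step 3: Scale the particular solution.
Multiply by 24/3 = 8:
c = -40, d = 24

Step 4: Verify.
39*(-40) + 66*(24) = 24 = 24 ✓

c = -40, d = 24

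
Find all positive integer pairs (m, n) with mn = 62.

The positive divisors of 62 are: 1, 2, 31, 62.
Each divisor d gives the pair (d, 62/d):
(1, 62), (2, 31), (31, 2), (62, 1)

(1, 62), (2, 31), (31, 2), (62, 1)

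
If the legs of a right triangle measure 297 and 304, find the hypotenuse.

c² = a² + b² = 297² + 304² = 88209 + 92416 = 180625
c = 425

425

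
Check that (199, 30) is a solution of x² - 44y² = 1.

Compute x² = 199² = 39601
Compute 44y² = 44·30² = 44·900 = 39600
x² - 44y² = 39601 - 39600 = 1
Since this equals 1, (199, 30) is a solution.

Yes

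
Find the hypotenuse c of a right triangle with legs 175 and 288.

c² = a² + b² = 175² + 288² = 30625 + 82944 = 113569
c = 337

337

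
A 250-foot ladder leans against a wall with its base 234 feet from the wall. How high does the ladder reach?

The ladder, wall, and ground form a right triangle with hypotenuse 250 and one leg 234.
By the Pythagorean theorem: h² = 250² - 234² = 62500 - 54756 = 7744
h = √7744 = 88 feet

88 feet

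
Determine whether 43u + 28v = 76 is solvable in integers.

Step 1: Compute gcd(43, 28).
gcd(43, 28) = 1

Step 2: Check divisibility.
Does 1 divide 76? 76 = 1 x 76, so yes.

By the theorem on linear Diophantine equations, 43u + 28v = 76 has integer solutions if and only if gcd(43, 28) divides 76. Since 1 | 76, solutions exist.

Yes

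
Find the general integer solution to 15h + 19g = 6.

Step 1: Compute gcd(15, 19) = 1.
Since 1 divides 6, solutions exist.

Step 2: Find a particular solution using extended Euclidean algorithm.
We get h₀ = -30, g₀ = 24.
Check: 15*-30 + 19*24 = 6 = 6 ✓

Step 3: Write the general solution.
h = -30 + (19/1)t = -30 + 19t
g = 24 - (15/1)t = 24 - 15t
for any integer t.

h = -30 + 19t, g = 24 - 15t for integer t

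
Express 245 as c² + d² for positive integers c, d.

We need to find integers c, d > 0 such that c² + d² = 245.
Trying c = 7: d² = 245 - 7² = 245 - 49 = 196
d = 14
Check: 7² + 14² = 49 + 196 = 245 ✓

245 = 7² + 14²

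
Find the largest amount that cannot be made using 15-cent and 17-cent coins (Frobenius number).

For two coprime denominations a and b, the Frobenius number (largest value not representable as a non-negative combination) is ab - a - b.
Here gcd(15, 17) = 1, so they are coprime.
F(15, 17) = 15·17 - 15 - 17 = 255 - 32 = 223

223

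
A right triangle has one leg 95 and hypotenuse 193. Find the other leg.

b² = c² - a² = 37249 - 9025 = 28224
b = 168

168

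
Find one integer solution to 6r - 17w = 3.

Step 1: Check solvability.
gcd(6, 17) = 1
Since 1 divides 3, solutions exist.

Step 2: Apply extended Euclidean algorithm to find gcd.
We find integers such that 6*x0 + 17*y0 = 1

Step 3: Scale the particular solution.
Multiply by 3/1 = 3:
r = 9, w = 3

Step 4: Verify.
6*(9) - 17*(3) = 3 = 3 ✓

r = 9, w = 3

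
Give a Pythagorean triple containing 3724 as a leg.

We need the other leg and hypotenuse such that 3724² + x² = c².
Take x = 1155, c = 3899: 3724² + 1155² = 13868176 + 1334025 = 15202201 = 3899² ✓
Triple: (1155, 3724, 3899)

(1155, 3724, 3899)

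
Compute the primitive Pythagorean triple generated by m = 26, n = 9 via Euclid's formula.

a = m² - n² = 676 - 81 = 595
b = 2mn = 2·26·9 = 468
c = m² + n² = 676 + 81 = 757
Verify: 595² + 468² = 354025 + 219024 = 573049 = 757² ✓

(595, 468, 757)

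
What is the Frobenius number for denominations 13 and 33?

For two coprime denominations a and b, the Frobenius number (largest value not representable as a non-negative combination) is ab - a - b.
Here gcd(13, 33) = 1, so they are coprime.
F(13, 33) = 13·33 - 13 - 33 = 429 - 46 = 383

383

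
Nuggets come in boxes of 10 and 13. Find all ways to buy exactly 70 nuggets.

We need non-negative integers (x, y) with 10x + 13y = 70.
For each x in 0..7, check if 70 - 10x is a non-negative multiple of 13.
x = 7: 13y = 0, y = 0 ✓

(7 boxes of 10, 0 boxes of 13)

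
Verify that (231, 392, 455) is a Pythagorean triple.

Compute a² + b² = 231² + 392² = 53361 + 153664 = 207025
Compute c² = 455² = 207025
Since 207025 = 207025, confirmed.

Yes, it is a Pythagorean triple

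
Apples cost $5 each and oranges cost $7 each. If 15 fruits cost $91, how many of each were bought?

Let a = apples, o = oranges.
a + o = 15
5a + 7o = 91
Substitute o = 15 - a:
5a + 7(15 - a) = 91
(5 - 7)a = 91 - 105
-2a = -14
a = 7, o = 15 - 7 = 8

Apples: 7, Oranges: 8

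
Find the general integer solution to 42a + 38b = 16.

Step 1: Compute gcd(42, 38) = 2.
Since 2 divides 16, solutions exist.

Step 2: Find a particular solution using extended Euclidean algorithm.
We get a₀ = -72, b₀ = 80.
Check: 42*-72 + 38*80 = 16 = 16 ✓

Step 3: Write the general solution.
a = -72 + (38/2)t = -72 + 19t
b = 80 - (42/2)t = 80 - 21t
for any integer t.

a = -72 + 19t, b = 80 - 21t for integer t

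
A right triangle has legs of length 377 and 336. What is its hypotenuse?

c² = a² + b² = 377² + 336² = 142129 + 112896 = 255025
c = 505

505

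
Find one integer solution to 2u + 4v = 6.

Step 1: Check solvability.
gcd(2, 4) = 2
Since 2 divides 6, solutions exist.

Step 2: Apply extended Euclidean algorithm to find gcd.
We find integers such that 2*x0 + 4*y0 = 2

Step 3: Scale the particular solution.
Multiply by 6/2 = 3:
u = 3, v = 0

Step 4: Verify.
2*(3) + 4*(0) = 6 = 6 ✓

u = 3, v = 0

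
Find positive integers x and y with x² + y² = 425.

We need to find integers x, y > 0 such that x² + y² = 425.
Trying x = 5: y² = 425 - 5² = 425 - 25 = 400
y = 20
Check: 5² + 20² = 25 + 400 = 425 ✓

425 = 5² + 20²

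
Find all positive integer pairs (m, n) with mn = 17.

The positive divisors of 17 are: 1, 17.
Each divisor d gives the pair (d, 17/d):
(1, 17), (17, 1)

(1, 17), (17, 1)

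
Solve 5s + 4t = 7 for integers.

Step 1: Check solvability.
gcd(5, 4) = 1
Since 1 divides 7, solutions exist.

Step 2: Apply extended Euclidean algorithm to find gcd.
We find integers such that 5*x0 + 4*y0 = 1

Step 3: Scale the particular solution.
Multiply by 7/1 = 7:
s = 7, t = -7

Step 4: Verify.
5*(7) + 4*(-7) = 7 = 7 ✓

s = 7, t = -7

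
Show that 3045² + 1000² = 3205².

Compute a² + b² = 3045² + 1000² = 9272025 + 1000000 = 10272025
Compute c² = 3205² = 10272025
Since 10272025 = 10272025, confirmed.

Yes, it is a Pythagorean triple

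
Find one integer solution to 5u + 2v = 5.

Step 1: Check solvability.
gcd(5, 2) = 1
Since 1 divides 5, solutions exist.

Step 2: Apply extended Euclidean algorithm to find gcd.
We find integers such that 5*x0 + 2*y0 = 1

Step 3: Scale the particular solution.
Multiply by 5/1 = 5:
u = 5, v = -10

Step 4: Verify.
5*(5) + 2*(-10) = 5 = 5 ✓

u = 5, v = -10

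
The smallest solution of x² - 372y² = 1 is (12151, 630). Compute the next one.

Solutions to x² - Dy² = 1 are generated by powers of (x₀ + y₀√D).
The next solution satisfies x₁ + y₁√372 = (x₀ + y₀√372)², giving:
x₁ = x₀² + 372y₀² = 12151² + 372·630² = 147646801 + 147646800 = 295293601
y₁ = 2x₀y₀ = 2·12151·630 = 15310260

Verify: 295293601² - 372·15310260² = 87198310791547201 - 87198310791547200 = 1 ✓

x = 295293601, y = 15310260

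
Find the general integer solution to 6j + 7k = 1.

Step 1: Compute gcd(6, 7) = 1.
Since 1 divides 1, solutions exist.

Step 2: Find a particular solution using extended Euclidean algorithm.
We get j₀ = -1, k₀ = 1.
Check: 6*-1 + 7*1 = 1 = 1 ✓

Step 3: Write the general solution.
j = -1 + (7/1)t = -1 + 7t
k = 1 - (6/1)t = 1 - 6t
for any integer t.

j = -1 + 7t, k = 1 - 6t for integer t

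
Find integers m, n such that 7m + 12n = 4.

Step 1: Check solvability.
gcd(7, 12) = 1
Since 1 divides 4, solutions exist.

Step 2: Apply extended Euclidean algorithm to find gcd.
We find integers such that 7*x0 + 12*y0 = 1

Step 3: Scale the particular solution.
Multiply by 4/1 = 4:
m = -20, n = 12

Step 4: Verify.
7*(-20) + 12*(12) = 4 = 4 ✓

m = -20, n = 12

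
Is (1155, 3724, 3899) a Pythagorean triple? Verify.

Compute a² + b² = 1155² + 3724² = 1334025 + 13868176 = 15202201
Compute c² = 3899² = 15202201
Since 15202201 = 15202201, confirmed.

Yes, it is a Pythagorean triple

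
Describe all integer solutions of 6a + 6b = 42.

Step 1: Compute gcd(6, 6) = 6.
Since 6 divides 42, solutions exist.

Step 2: Find a particular solution using extended Euclidean algorithm.
We get a₀ = 0, b₀ = 7.
Check: 6*0 + 6*7 = 42 = 42 ✓

Step 3: Write the general solution.
a = 0 + (6/6)t = 0 + 1t
b = 7 - (6/6)t = 7 - 1t
for any integer t.

a = 0 + 1t, b = 7 - 1t for integer t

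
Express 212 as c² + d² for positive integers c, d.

We need to find integers c, d > 0 such that c² + d² = 212.
Trying c = 4: d² = 212 - 4² = 212 - 16 = 196
d = 14
Check: 4² + 14² = 16 + 196 = 212 ✓

212 = 4² + 14²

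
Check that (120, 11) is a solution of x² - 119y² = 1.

Compute x² = 120² = 14400
Compute 119y² = 119·11² = 119·121 = 14399
x² - 119y² = 14400 - 14399 = 1
Since this equals 1, (120, 11) is a solution.

Yes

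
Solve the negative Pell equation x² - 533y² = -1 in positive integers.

We need x² = 533y² - 1. Try successive y:
y = 1: x² = 533·1² - 1 = 532, not a perfect square
y = 2: x² = 533·2² - 1 = 2131, not a perfect square
y = 3: x² = 533·3² - 1 = 4796, not a perfect square
...
y = 265: x² = 533·265² - 1 = 37429924 = 6118² ✓
Check: 6118² - 533·265² = 37429924 - 37429925 = -1 ✓

x = 6118, y = 265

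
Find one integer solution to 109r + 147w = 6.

Step 1: Check solvability.
gcd(109, 147) = 1
Since 1 divides 6, solutions exist.

Step 2: Apply extended Euclidean algorithm to find gcd.
We find integers such that 109*x0 + 147*y0 = 1

Step 3: Scale the particular solution.
Multiply by 6/1 = 6:
r = 348, w = -258

Step 4: Verify.
109*(348) + 147*(-258) = 6 = 6 ✓

r = 348, w = -258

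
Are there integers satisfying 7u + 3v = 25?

Step 1: Compute gcd(7, 3).
gcd(7, 3) = 1

Step 2: Check divisibility.
Does 1 divide 25? 25 = 1 x 25, so yes.

By the theorem on linear Diophantine equations, 7u + 3v = 25 has integer solutions if and only if gcd(7, 3) divides 25. Since 1 | 25, solutions exist.

Yes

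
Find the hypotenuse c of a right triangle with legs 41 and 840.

c² = a² + b² = 41² + 840² = 1681 + 705600 = 707281
c = 841

841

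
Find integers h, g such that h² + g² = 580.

We need to find integers h, g > 0 such that h² + g² = 580.
Trying h = 2: g² = 580 - 2² = 580 - 4 = 576
g = 24
Check: 2² + 24² = 4 + 576 = 580 ✓

580 = 2² + 24²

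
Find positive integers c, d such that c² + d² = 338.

Search for c with 338 - c² a perfect square.
c = 7: 338 - 7² = 338 - 49 = 289 = 17² ✓
So c = 7, d = 17.

c = 7, d = 17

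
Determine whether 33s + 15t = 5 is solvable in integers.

Step 1: Compute gcd(33, 15).
gcd(33, 15) = 3

Step 2: Check divisibility.
Does 3 divide 5? 5 = 3 x 1 + 2, so no.

By the theorem on linear Diophantine equations, 33s + 15t = 5 has integer solutions if and only if gcd(33, 15) divides 5. Since 3 does not divide 5, no solutions exist.

No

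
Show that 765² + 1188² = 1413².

Compute a² + b² = 765² + 1188² = 585225 + 1411344 = 1996569
Compute c² = 1413² = 1996569
Since 1996569 = 1996569, confirmed.

Yes, it is a Pythagorean triple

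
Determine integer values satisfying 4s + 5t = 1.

Step 1: Check solvability.
gcd(4, 5) = 1
Since 1 divides 1, solutions exist.

Step 2: Apply extended Euclidean algorithm to find gcd.
We find integers such that 4*x0 + 5*y0 = 1

Step 3: Scale the particular solution.
Multiply by 1/1 = 1:
s = -1, t = 1

Step 4: Verify.
4*(-1) + 5*(1) = 1 = 1 ✓

s = -1, t = 1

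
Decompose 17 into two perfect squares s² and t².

We need to find integers s, t > 0 such that s² + t² = 17.
Trying s = 1: t² = 17 - 1² = 17 - 1 = 16
t = 4
Check: 1² + 4² = 1 + 16 = 17 ✓

17 = 1² + 4²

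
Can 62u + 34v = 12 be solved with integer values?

Step 1: Compute gcd(62, 34).
gcd(62, 34) = 2

Step 2: Check divisibility.
Does 2 divide 12? 12 = 2 x 6, so yes.

By the theorem on linear Diophantine equations, 62u + 34v = 12 has integer solutions if and only if gcd(62, 34) divides 12. Since 2 | 12, solutions exist.

Yes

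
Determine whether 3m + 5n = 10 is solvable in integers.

Step 1: Compute gcd(3, 5).
gcd(3, 5) = 1

Step 2: Check divisibility.
Does 1 divide 10? 10 = 1 x 10, so yes.

By the theorem on linear Diophantine equations, 3m + 5n = 10 has integer solutions if and only if gcd(3, 5) divides 10. Since 1 | 10, solutions exist.

Yes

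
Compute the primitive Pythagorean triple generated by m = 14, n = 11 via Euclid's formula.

a = m² - n² = 196 - 121 = 75
b = 2mn = 2·14·11 = 308
c = m² + n² = 196 + 121 = 317
Verify: 75² + 308² = 5625 + 94864 = 100489 = 317² ✓

(75, 308, 317)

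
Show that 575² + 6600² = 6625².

Compute a² + b² = 575² + 6600² = 330625 + 43560000 = 43890625
Compute c² = 6625² = 43890625
Since 43890625 = 43890625, confirmed.

Yes, it is a Pythagorean triple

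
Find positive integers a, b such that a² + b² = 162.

Search for a with 162 - a² a perfect square.
a = 9: 162 - 9² = 162 - 81 = 81 = 9² ✓
So a = 9, b = 9.

a = 9, b = 9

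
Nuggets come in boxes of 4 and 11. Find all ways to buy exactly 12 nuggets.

We need non-negative integers (x, y) with 4x + 11y = 12.
For each x in 0..3, check if 12 - 4x is a non-negative multiple of 11.
x = 3: 11y = 0, y = 0 ✓

(3 boxes of 4, 0 boxes of 11)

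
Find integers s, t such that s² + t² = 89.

We need to find integers s, t > 0 such that s² + t² = 89.
Trying s = 5: t² = 89 - 5² = 89 - 25 = 64
t = 8
Check: 5² + 8² = 25 + 64 = 89 ✓

89 = 5² + 8²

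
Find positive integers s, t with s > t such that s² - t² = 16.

Factor: s² - t² = (s+t)(s-t) = 16.
We need two factors of 16 with the same parity.
Use s+t = 8 and s-t = 2 (product 8·2 = 16).
Adding: 2s = 10, so s = 5.
Subtracting: 2t = 6, so t = 3.
Check: 5² - 3² = 25 - 9 = 16 ✓

s = 5, t = 3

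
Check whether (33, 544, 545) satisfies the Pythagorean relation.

Compute a² + b²:
33² + 544² = 1089 + 295936 = 297025
Compute c²:
545² = 297025
Since 297025 = 297025, it is a Pythagorean triple.

Yes, it is a Pythagorean triple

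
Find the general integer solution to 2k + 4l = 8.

Step 1: Compute gcd(2, 4) = 2.
Since 2 divides 8, solutions exist.

Step 2: Find a particular solution using extended Euclidean algorithm.
We get k₀ = 4, l₀ = 0.
Check: 2*4 + 4*0 = 8 = 8 ✓

Step 3: Write the general solution.
k = 4 + (4/2)t = 4 + 2t
l = 0 - (2/2)t = 0 - 1t
for any integer t.

k = 4 + 2t, l = 0 - 1t for integer t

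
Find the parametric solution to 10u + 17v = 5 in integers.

Step 1: Compute gcd(10, 17) = 1.
Since 1 divides 5, solutions exist.

Step 2: Find a particular solution using extended Euclidean algorithm.
We get u₀ = -25, v₀ = 15.
Check: 10*-25 + 17*15 = 5 = 5 ✓

Step 3: Write the general solution.
u = -25 + (17/1)t = -25 + 17t
v = 15 - (10/1)t = 15 - 10t
for any integer t.

u = -25 + 17t, v = 15 - 10t for integer t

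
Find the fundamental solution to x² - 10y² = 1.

We seek the smallest positive integers (x, y) with x² - 10y² = 1, i.e., x² = 10y² + 1.
Try successive y values:
y = 1: x² = 10·1² + 1 = 11, not a perfect square
y = 2: x² = 10·2² + 1 = 41, not a perfect square
y = 3: x² = 10·3² + 1 = 91, not a perfect square
... continuing the search (or via continued fractions) ...
y = 6: x² = 10·6² + 1 = 361, x = 19 ✓

Verify: 19² - 10·6² = 361 - 360 = 1 ✓

x = 19, y = 6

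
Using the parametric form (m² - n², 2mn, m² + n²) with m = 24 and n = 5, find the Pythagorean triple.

a = m² - n² = 576 - 25 = 551
b = 2mn = 2·24·5 = 240
c = m² + n² = 576 + 25 = 601
Verify: 551² + 240² = 303601 + 57600 = 361201 = 601² ✓

(551, 240, 601)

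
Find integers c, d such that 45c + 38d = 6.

Step 1: Check solvability.
gcd(45, 38) = 1
Since 1 divides 6, solutions exist.

Step 2: Apply extended Euclidean algorithm to find gcd.
We find integers such that 45*x0 + 38*y0 = 1

Step 3: Scale the particular solution.
Multiply by 6/1 = 6:
c = 66, d = -78

Step 4: Verify.
45*(66) + 38*(-78) = 6 = 6 ✓

c = 66, d = -78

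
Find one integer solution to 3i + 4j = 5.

Step 1: Check solvability.
gcd(3, 4) = 1
Since 1 divides 5, solutions exist.

Step 2: Apply extended Euclidean algorithm to find gcd.
We find integers such that 3*x0 + 4*y0 = 1

Step 3: Scale the particular solution.
Multiply by 5/1 = 5:
i = -5, j = 5

Step 4: Verify.
3*(-5) + 4*(5) = 5 = 5 ✓

i = -5, j = 5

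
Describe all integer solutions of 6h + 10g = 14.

Step 1: Compute gcd(6, 10) = 2.
Since 2 divides 14, solutions exist.

Step 2: Find a particular solution using extended Euclidean algorithm.
We get h₀ = 14, g₀ = -7.
Check: 6*14 + 10*-7 = 14 = 14 ✓

Step 3: Write the general solution.
h = 14 + (10/2)t = 14 + 5t
g = -7 - (6/2)t = -7 - 3t
for any integer t.

h = 14 + 5t, g = -7 - 3t for integer t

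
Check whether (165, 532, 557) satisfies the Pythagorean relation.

Compute a² + b²:
165² + 532² = 27225 + 283024 = 310249
Compute c²:
557² = 310249
Since 310249 = 310249, it is a Pythagorean triple.

Yes, it is a Pythagorean triple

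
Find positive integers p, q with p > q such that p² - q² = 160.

Factor: p² - q² = (p+q)(p-q) = 160.
We need two factors of 160 with the same parity.
Use p+q = 80 and p-q = 2 (product 80·2 = 160).
Adding: 2p = 82, so p = 41.
Subtracting: 2q = 78, so q = 39.
Check: 41² - 39² = 1681 - 1521 = 160 ✓

p = 41, q = 39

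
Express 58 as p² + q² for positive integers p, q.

We need to find integers p, q > 0 such that p² + q² = 58.
Trying p = 3: q² = 58 - 3² = 58 - 9 = 49
q = 7
Check: 3² + 7² = 9 + 49 = 58 ✓

58 = 3² + 7²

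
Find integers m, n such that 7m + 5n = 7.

Step 1: Check solvability.
gcd(7, 5) = 1
Since 1 divides 7, solutions exist.

Step 2: Apply extended Euclidean algorithm to find gcd.
We find integers such that 7*x0 + 5*y0 = 1

Step 3: Scale the particular solution.
Multiply by 7/1 = 7:
m = -14, n = 21

Step 4: Verify.
7*(-14) + 5*(21) = 7 = 7 ✓

m = -14, n = 21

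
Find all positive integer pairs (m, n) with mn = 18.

The positive divisors of 18 are: 1, 2, 3, 6, 9, 18.
Each divisor d gives the pair (d, 18/d):
(1, 18), (2, 9), (3, 6), (6, 3), (9, 2), (18, 1)

(1, 18), (2, 9), (3, 6), (6, 3), (9, 2), (18, 1)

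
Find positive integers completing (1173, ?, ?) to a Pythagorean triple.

We need the other leg and hypotenuse such that 1173² + x² = c².
Take x = 360, c = 1227: 1173² + 360² = 1375929 + 129600 = 1505529 = 1227² ✓
Triple: (1173, 360, 1227)

(1173, 360, 1227)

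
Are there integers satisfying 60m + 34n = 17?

Step 1: Compute gcd(60, 34).
gcd(60, 34) = 2

Step 2: Check divisibility.
Does 2 divide 17? 17 = 2 x 8 + 1, so no.

By the theorem on linear Diophantine equations, 60m + 34n = 17 has integer solutions if and only if gcd(60, 34) divides 17. Since 2 does not divide 17, no solutions exist.

No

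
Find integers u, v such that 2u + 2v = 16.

Step 1: Check solvability.
gcd(2, 2) = 2
Since 2 divides 16, solutions exist.

Step 2: Apply extended Euclidean algorithm to find gcd.
We find integers such that 2*x0 + 2*y0 = 2

Step 3: Scale the particular solution.
Multiply by 16/2 = 8:
u = 0, v = 8

Step 4: Verify.
2*(0) + 2*(8) = 16 = 16 ✓

u = 0, v = 8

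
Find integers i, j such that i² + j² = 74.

We need to find integers i, j > 0 such that i² + j² = 74.
Trying i = 5: j² = 74 - 5² = 74 - 25 = 49
j = 7
Check: 5² + 7² = 25 + 49 = 74 ✓

74 = 5² + 7²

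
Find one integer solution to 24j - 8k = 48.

Step 1: Check solvability.
gcd(24, 8) = 8
Since 8 divides 48, solutions exist.

Step 2: Apply extended Euclidean algorithm to find gcd.
We find integers such that 24*x0 + 8*y0 = 8

Step 3: Scale the particular solution.
Multiply by 48/8 = 6:
j = 0, k = -6

Step 4: Verify.
24*(0) - 8*(-6) = 48 = 48 ✓

j = 0, k = -6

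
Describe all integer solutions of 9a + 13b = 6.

Step 1: Compute gcd(9, 13) = 1.
Since 1 divides 6, solutions exist.

Step 2: Find a particular solution using extended Euclidean algorithm.
We get a₀ = 18, b₀ = -12.
Check: 9*18 + 13*-12 = 6 = 6 ✓

Step 3: Write the general solution.
a = 18 + (13/1)t = 18 + 13t
b = -12 - (9/1)t = -12 - 9t
for any integer t.

a = 18 + 13t, b = -12 - 9t for integer t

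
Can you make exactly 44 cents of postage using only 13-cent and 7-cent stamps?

We need non-negative x, y with 13x + 7y = 44.
gcd(13, 7) = 1 divides 44, so integer solutions exist, but checking x = 0..3 shows none with y ≥ 0.
So 44 cannot be made with non-negative stamp counts.

No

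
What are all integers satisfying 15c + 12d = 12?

Step 1: Compute gcd(15, 12) = 3.
Since 3 divides 12, solutions exist.

Step 2: Find a particular solution using extended Euclidean algorithm.
We get c₀ = 4, d₀ = -4.
Check: 15*4 + 12*-4 = 12 = 12 ✓

Step 3: Write the general solution.
c = 4 + (12/3)t = 4 + 4t
d = -4 - (15/3)t = -4 - 5t
for any integer t.

c = 4 + 4t, d = -4 - 5t for integer t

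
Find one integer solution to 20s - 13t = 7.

Step 1: Check solvability.
gcd(20, 13) = 1
Since 1 divides 7, solutions exist.

Step 2: Apply extended Euclidean algorithm to find gcd.
We find integers such that 20*x0 + 13*y0 = 1

Step 3: Scale the particular solution.
Multiply by 7/1 = 7:
s = 14, t = 21

Step 4: Verify.
20*(14) - 13*(21) = 7 = 7 ✓

s = 14, t = 21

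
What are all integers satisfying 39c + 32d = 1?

Step 1: Compute gcd(39, 32) = 1.
Since 1 divides 1, solutions exist.

Step 2: Find a particular solution using extended Euclidean algorithm.
We get c₀ = -9, d₀ = 11.
Check: 39*-9 + 32*11 = 1 = 1 ✓

Step 3: Write the general solution.
c = -9 + (32/1)t = -9 + 32t
d = 11 - (39/1)t = 11 - 39t
for any integer t.

c = -9 + 32t, d = 11 - 39t for integer t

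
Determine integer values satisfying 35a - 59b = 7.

Step 1: Check solvability.
gcd(35, 59) = 1
Since 1 divides 7, solutions exist.

Step 2: Apply extended Euclidean algorithm to find gcd.
We find integers such that 35*x0 + 59*y0 = 1

Step 3: Scale the particular solution.
Multiply by 7/1 = 7:
a = 189, b = 112

Step 4: Verify.
35*(189) - 59*(112) = 7 = 7 ✓

a = 189, b = 112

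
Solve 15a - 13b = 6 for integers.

Step 1: Check solvability.
gcd(15, 13) = 1
Since 1 divides 6, solutions exist.

Step 2: Apply extended Euclidean algorithm to find gcd.
We find integers such that 15*x0 + 13*y0 = 1

Step 3: Scale the particular solution.
Multiply by 6/1 = 6:
a = -36, b = -42

Step 4: Verify.
15*(-36) - 13*(-42) = 6 = 6 ✓

a = -36, b = -42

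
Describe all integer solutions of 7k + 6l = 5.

Step 1: Compute gcd(7, 6) = 1.
Since 1 divides 5, solutions exist.

Step 2: Find a particular solution using extended Euclidean algorithm.
We get k₀ = 5, l₀ = -5.
Check: 7*5 + 6*-5 = 5 = 5 ✓

Step 3: Write the general solution.
k = 5 + (6/1)t = 5 + 6t
l = -5 - (7/1)t = -5 - 7t
for any integer t.

k = 5 + 6t, l = -5 - 7t for integer t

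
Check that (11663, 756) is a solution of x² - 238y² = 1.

Compute x² = 11663² = 136025569
Compute 238y² = 238·756² = 238·571536 = 136025568
x² - 238y² = 136025569 - 136025568 = 1
Since this equals 1, (11663, 756) is a solution.

Yes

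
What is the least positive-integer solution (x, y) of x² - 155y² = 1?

We seek the smallest positive integers (x, y) with x² - 155y² = 1, i.e., x² = 155y² + 1.
Try successive y values:
y = 1: x² = 155·1² + 1 = 156, not a perfect square
y = 2: x² = 155·2² + 1 = 621, not a perfect square
y = 3: x² = 155·3² + 1 = 1396, not a perfect square
... continuing the search (or via continued fractions) ...
y = 20: x² = 155·20² + 1 = 62001, x = 249 ✓

Verify: 249² - 155·20² = 62001 - 62000 = 1 ✓

x = 249, y = 20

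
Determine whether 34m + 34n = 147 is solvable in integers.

Step 1: Compute gcd(34, 34).
gcd(34, 34) = 34

Step 2: Check divisibility.
Does 34 divide 147? 147 = 34 x 4 + 11, so no.

By the theorem on linear Diophantine equations, 34m + 34n = 147 has integer solutions if and only if gcd(34, 34) divides 147. Since 34 does not divide 147, no solutions exist.

No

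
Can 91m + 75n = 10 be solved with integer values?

Step 1: Compute gcd(91, 75).
gcd(91, 75) = 1

Step 2: Check divisibility.
Does 1 divide 10? 10 = 1 x 10, so yes.

By the theorem on linear Diophantine equations, 91m + 75n = 10 has integer solutions if and only if gcd(91, 75) divides 10. Since 1 | 10, solutions exist.

Yes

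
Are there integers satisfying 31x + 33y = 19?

Step 1: Compute gcd(31, 33).
gcd(31, 33) = 1

Step 2: Check divisibility.
Does 1 divide 19? 19 = 1 x 19, so yes.

By the theorem on linear Diophantine equations, 31x + 33y = 19 has integer solutions if and only if gcd(31, 33) divides 19. Since 1 | 19, solutions exist.

Yes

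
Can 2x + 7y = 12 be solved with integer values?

Step 1: Compute gcd(2, 7).
gcd(2, 7) = 1

Step 2: Check divisibility.
Does 1 divide 12? 12 = 1 x 12, so yes.

By the theorem on linear Diophantine equations, 2x + 7y = 12 has integer solutions if and only if gcd(2, 7) divides 12. Since 1 | 12, solutions exist.

Yes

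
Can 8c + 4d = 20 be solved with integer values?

Step 1: Compute gcd(8, 4).
gcd(8, 4) = 4

Step 2: Check divisibility.
Does 4 divide 20? 20 = 4 x 5, so yes.

By the theorem on linear Diophantine equations, 8c + 4d = 20 has integer solutions if and only if gcd(8, 4) divides 20. Since 4 | 20, solutions exist.

Yes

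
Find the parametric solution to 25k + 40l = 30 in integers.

Step 1: Compute gcd(25, 40) = 5.
Since 5 divides 30, solutions exist.

Step 2: Find a particular solution using extended Euclidean algorithm.
We get k₀ = -18, l₀ = 12.
Check: 25*-18 + 40*12 = 30 = 30 ✓

Step 3: Write the general solution.
k = -18 + (40/5)t = -18 + 8t
l = 12 - (25/5)t = 12 - 5t
for any integer t.

k = -18 + 8t, l = 12 - 5t for integer t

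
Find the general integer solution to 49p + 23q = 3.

Step 1: Compute gcd(49, 23) = 1.
Since 1 divides 3, solutions exist.

Step 2: Find a particular solution using extended Euclidean algorithm.
We get p₀ = 24, q₀ = -51.
Check: 49*24 + 23*-51 = 3 = 3 ✓

Step 3: Write the general solution.
p = 24 + (23/1)t = 24 + 23t
q = -51 - (49/1)t = -51 - 49t
for any integer t.

p = 24 + 23t, q = -51 - 49t for integer t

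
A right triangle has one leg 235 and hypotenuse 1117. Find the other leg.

b² = c² - a² = 1247689 - 55225 = 1192464
b = 1092

1092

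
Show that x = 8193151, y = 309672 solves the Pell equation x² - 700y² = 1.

Compute x² = 8193151² = 67127723308801
Compute 700y² = 700·309672² = 700·95896747584 = 67127723308800
x² - 700y² = 67127723308801 - 67127723308800 = 1
Since this equals 1, (8193151, 309672) is a solution.

Yes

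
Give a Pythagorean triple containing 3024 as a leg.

We need the other leg and hypotenuse such that 3024² + x² = c².
Take x = 4655, c = 5551: 3024² + 4655² = 9144576 + 21669025 = 30813601 = 5551² ✓
Triple: (4655, 3024, 5551)

(4655, 3024, 5551)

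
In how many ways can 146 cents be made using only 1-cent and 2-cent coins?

We need non-negative integers (x, y) with 1x + 2y = 146.
For each x from 0 to 146, check if (146 - 1x) is a non-negative multiple of 2.
Solutions (x, y): (0,73), (2,72), (4,71), (6,70), ...
Count: 74

74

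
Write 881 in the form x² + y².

We need to find integers x, y > 0 such that x² + y² = 881.
Trying x = 16: y² = 881 - 16² = 881 - 256 = 625
y = 25
Check: 16² + 25² = 256 + 625 = 881 ✓

881 = 16² + 25²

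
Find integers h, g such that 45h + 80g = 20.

Step 1: Check solvability.
gcd(45, 80) = 5
Since 5 divides 20, solutions exist.

Step 2: Apply extended Euclidean algorithm to find gcd.
We find integers such that 45*x0 + 80*y0 = 5

Step 3: Scale the particular solution.
Multiply by 20/5 = 4:
h = -28, g = 16

Step 4: Verify.
45*(-28) + 80*(16) = 20 = 20 ✓

h = -28, g = 16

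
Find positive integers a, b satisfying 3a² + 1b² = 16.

Try small values of a and check whether (16 - 3a²)/1 is a perfect square.
a = 2: 3·2² = 12, so 1b² = 16 - 12 = 4, giving b² = 4, b = 2.
Check: 3·2² + 1·2² = 12 + 4 = 16 ✓

a = 2, b = 2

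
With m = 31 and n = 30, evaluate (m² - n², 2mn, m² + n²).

a = m² - n² = 961 - 900 = 61
b = 2mn = 2·31·30 = 1860
c = m² + n² = 961 + 900 = 1861
Verify: 61² + 1860² = 3721 + 3459600 = 3463321 = 1861² ✓

(61, 1860, 1861)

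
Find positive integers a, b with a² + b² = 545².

We need a² + b² = 545² = 297025.
Trying: 33² + 544² = 1089 + 295936 = 297025 ✓

(33, 544, 545)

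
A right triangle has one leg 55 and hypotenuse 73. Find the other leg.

b² = c² - a² = 5329 - 3025 = 2304
b = 48

48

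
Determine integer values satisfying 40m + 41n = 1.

Step 1: Check solvability.
gcd(40, 41) = 1
Since 1 divides 1, solutions exist.

Step 2: Apply extended Euclidean algorithm to find gcd.
We find integers such that 40*x0 + 41*y0 = 1

Step 3: Scale the particular solution.
Multiply by 1/1 = 1:
m = -1, n = 1

Step 4: Verify.
40*(-1) + 41*(1) = 1 = 1 ✓

m = -1, n = 1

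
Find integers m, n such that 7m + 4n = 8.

Step 1: Check solvability.
gcd(7, 4) = 1
Since 1 divides 8, solutions exist.

Step 2: Apply extended Euclidean algorithm to find gcd.
We find integers such that 7*x0 + 4*y0 = 1

Step 3: Scale the particular solution.
Multiply by 8/1 = 8:
m = -8, n = 16

Step 4: Verify.
7*(-8) + 4*(16) = 8 = 8 ✓

m = -8, n = 16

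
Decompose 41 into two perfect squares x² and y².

We need to find integers x, y > 0 such that x² + y² = 41.
Trying x = 4: y² = 41 - 4² = 41 - 16 = 25
y = 5
Check: 4² + 5² = 16 + 25 = 41 ✓

41 = 4² + 5²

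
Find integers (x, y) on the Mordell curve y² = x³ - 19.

Try small integer x values and check whether x³ - 19 is a perfect square.
x = 7: x³ - 19 = 7³ - 19 = 343 - 19 = 324
Is 324 a perfect square? 18² = 324 ✓
So (x, y) = (7, -18) is a solution.

x = 7, y = -18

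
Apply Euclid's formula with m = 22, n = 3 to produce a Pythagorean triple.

a = m² - n² = 22² - 3² = 484 - 9 = 475
b = 2mn = 2·22·3 = 132
c = m² + n² = 484 + 9 = 493
Verify: 475² + 132² = 225625 + 17424 = 243049 = 493² ✓

(475, 132, 493)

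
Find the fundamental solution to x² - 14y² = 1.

We seek the smallest positive integers (x, y) with x² - 14y² = 1, i.e., x² = 14y² + 1.
Try successive y values:
y = 1: x² = 14·1² + 1 = 15, not a perfect square
y = 2: x² = 14·2² + 1 = 57, not a perfect square
y = 3: x² = 14·3² + 1 = 127, not a perfect square
... continuing the search (or via continued fractions) ...
y = 4: x² = 14·4² + 1 = 225, x = 15 ✓

Verify: 15² - 14·4² = 225 - 224 = 1 ✓

x = 15, y = 4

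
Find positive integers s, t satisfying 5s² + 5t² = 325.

Try small values of s and check whether (325 - 5s²)/5 is a perfect square.
s = 8: 5·8² = 320, so 5t² = 325 - 320 = 5, giving t² = 1, t = 1.
Check: 5·8² + 5·1² = 320 + 5 = 325 ✓

s = 8, t = 1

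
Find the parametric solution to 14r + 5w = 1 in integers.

Step 1: Compute gcd(14, 5) = 1.
Since 1 divides 1, solutions exist.

Step 2: Find a particular solution using extended Euclidean algorithm.
We get r₀ = -1, w₀ = 3.
Check: 14*-1 + 5*3 = 1 = 1 ✓

Step 3: Write the general solution.
r = -1 + (5/1)t = -1 + 5t
w = 3 - (14/1)t = 3 - 14t
for any integer t.

r = -1 + 5t, w = 3 - 14t for integer t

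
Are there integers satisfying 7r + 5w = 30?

Step 1: Compute gcd(7, 5).
gcd(7, 5) = 1

Step 2: Check divisibility.
Does 1 divide 30? 30 = 1 x 30, so yes.

By the theorem on linear Diophantine equations, 7r + 5w = 30 has integer solutions if and only if gcd(7, 5) divides 30. Since 1 | 30, solutions exist.

Yes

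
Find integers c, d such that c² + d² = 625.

We need to find integers c, d > 0 such that c² + d² = 625.
Trying c = 7: d² = 625 - 7² = 625 - 49 = 576
d = 24
Check: 7² + 24² = 49 + 576 = 625 ✓

625 = 7² + 24²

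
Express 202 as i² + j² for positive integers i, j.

We need to find integers i, j > 0 such that i² + j² = 202.
Trying i = 9: j² = 202 - 9² = 202 - 81 = 121
j = 11
Check: 9² + 11² = 81 + 121 = 202 ✓

202 = 9² + 11²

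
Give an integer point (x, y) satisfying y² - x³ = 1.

Try small integer x values and check whether x³ + 1 is a perfect square.
x = 0: x³ + 1 = 0³ + 1 = 0 + 1 = 1
Is 1 a perfect square? 1² = 1 ✓
So (x, y) = (0, -1) is a solution.

x = 0, y = -1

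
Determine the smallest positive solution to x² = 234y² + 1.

We seek the smallest positive integers (x, y) with x² - 234y² = 1, i.e., x² = 234y² + 1.
Try successive y values:
y = 1: x² = 234·1² + 1 = 235, not a perfect square
y = 2: x² = 234·2² + 1 = 937, not a perfect square
y = 3: x² = 234·3² + 1 = 2107, not a perfect square
... continuing the search (or via continued fractions) ...
y = 340: x² = 234·340² + 1 = 27050401, x = 5201 ✓

Verify: 5201² - 234·340² = 27050401 - 27050400 = 1 ✓

x = 5201, y = 340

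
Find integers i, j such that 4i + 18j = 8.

Step 1: Check solvability.
gcd(4, 18) = 2
Since 2 divides 8, solutions exist.

Step 2: Apply extended Euclidean algorithm to find gcd.
We find integers such that 4*x0 + 18*y0 = 2

Step 3: Scale the particular solution.
Multiply by 8/2 = 4:
i = -16, j = 4

Step 4: Verify.
4*(-16) + 18*(4) = 8 = 8 ✓

i = -16, j = 4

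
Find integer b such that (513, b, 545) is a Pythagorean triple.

b² = c² - a² = 545² - 513² = 297025 - 263169 = 33856
b = sqrt(33856) = 184

184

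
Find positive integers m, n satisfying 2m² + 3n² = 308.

Try small values of m and check whether (308 - 2m²)/3 is a perfect square.
m = 2: 2·2² = 8, so 3n² = 308 - 8 = 300, giving n² = 100, n = 10.
Check: 2·2² + 3·10² = 8 + 300 = 308 ✓

m = 2, n = 10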